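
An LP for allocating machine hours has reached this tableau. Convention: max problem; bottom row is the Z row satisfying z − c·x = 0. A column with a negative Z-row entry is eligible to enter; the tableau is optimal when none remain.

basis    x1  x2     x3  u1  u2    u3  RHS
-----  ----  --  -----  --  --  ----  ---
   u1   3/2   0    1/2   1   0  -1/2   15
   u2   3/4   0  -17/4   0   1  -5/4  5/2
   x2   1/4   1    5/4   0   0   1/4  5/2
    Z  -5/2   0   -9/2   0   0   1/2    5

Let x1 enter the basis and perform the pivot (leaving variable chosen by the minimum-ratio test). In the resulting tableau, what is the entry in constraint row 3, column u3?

2/3

Ratio test on column x1 — row 1: 15/(3/2) = 10; row 2: (5/2)/(3/4) = 10/3; row 3: (5/2)/(1/4) = 10. Minimum is 10/3 at row 2 (u2 leaves); pivot element 3/4.
Divide row 2 by 3/4; eliminate column x1 from the other rows.
Row 3 update in column u3: 1/4 − (1/4)·(-5/3) = 2/3.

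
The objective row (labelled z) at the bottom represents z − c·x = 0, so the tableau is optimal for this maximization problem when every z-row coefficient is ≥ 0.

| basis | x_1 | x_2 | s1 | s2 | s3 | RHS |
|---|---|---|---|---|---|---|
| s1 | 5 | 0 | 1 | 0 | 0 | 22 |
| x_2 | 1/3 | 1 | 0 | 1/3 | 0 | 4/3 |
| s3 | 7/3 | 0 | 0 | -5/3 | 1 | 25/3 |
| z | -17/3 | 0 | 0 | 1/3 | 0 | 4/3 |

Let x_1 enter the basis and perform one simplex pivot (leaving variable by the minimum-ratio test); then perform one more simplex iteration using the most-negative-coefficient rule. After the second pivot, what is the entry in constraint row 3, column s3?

1/4

Ratio test on column x_1 — row 1: 22/5 = 22/5; row 2: (4/3)/(1/3) = 4; row 3: (25/3)/(7/3) = 25/7. Minimum is 25/7 at row 3 (s3 leaves); pivot element 7/3.
Divide row 3 by 7/3; eliminate column x_1 from the other rows.
Second iteration: most negative z-row entry is -26/7 in column s2, so s2 enters.
Ratio test on column s2 — row 1: (29/7)/(25/7) = 29/25; row 2: (1/7)/(4/7) = 1/4; row 3: entry -5/7 ≤ 0. Minimum is 1/4 at row 2 (x_2 leaves); pivot element 4/7.
Divide row 2 by 4/7; eliminate column s2 from the other rows.
After both pivots, the entry at constraint row 3, column s3 is 1/4.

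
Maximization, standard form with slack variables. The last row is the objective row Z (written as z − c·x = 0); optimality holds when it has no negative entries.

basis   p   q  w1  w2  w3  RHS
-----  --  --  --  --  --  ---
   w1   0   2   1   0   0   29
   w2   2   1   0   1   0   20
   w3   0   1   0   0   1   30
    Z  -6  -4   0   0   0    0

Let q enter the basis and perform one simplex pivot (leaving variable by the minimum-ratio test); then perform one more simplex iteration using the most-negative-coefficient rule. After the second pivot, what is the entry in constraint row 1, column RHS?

Ratio test on column q — row 1: 29/2 = 29/2; row 2: 20/1 = 20; row 3: 30/1 = 30. Minimum is 29/2 at row 1 (w1 leaves); pivot element 2.
Divide row 1 by 2; eliminate column q from the other rows.
Second iteration: most negative Z-row entry is -6 in column p, so p enters.
Ratio test on column p — row 1: entry 0 ≤ 0; row 2: (11/2)/2 = 11/4; row 3: entry 0 ≤ 0. Minimum is 11/4 at row 2 (w2 leaves); pivot element 2.
Divide row 2 by 2; eliminate column p from the other rows.
After both pivots, the entry at constraint row 1, column RHS is 29/2.

29/2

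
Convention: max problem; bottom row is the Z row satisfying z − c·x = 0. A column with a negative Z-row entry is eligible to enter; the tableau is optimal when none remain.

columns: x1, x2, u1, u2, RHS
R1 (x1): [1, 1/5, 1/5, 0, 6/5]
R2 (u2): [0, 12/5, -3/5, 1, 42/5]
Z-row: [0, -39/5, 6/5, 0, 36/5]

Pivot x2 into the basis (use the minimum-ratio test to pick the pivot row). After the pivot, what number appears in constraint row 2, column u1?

-1/4

Ratio test on column x2 — row 1: (6/5)/(1/5) = 6; row 2: (42/5)/(12/5) = 7/2. Minimum is 7/2 at row 2 (u2 leaves); pivot element 12/5.
Divide row 2 by 12/5; eliminate column x2 from the other rows.
In the new row 2, the u1 entry is the old entry divided by the pivot: (-3/5)/(12/5) = -1/4.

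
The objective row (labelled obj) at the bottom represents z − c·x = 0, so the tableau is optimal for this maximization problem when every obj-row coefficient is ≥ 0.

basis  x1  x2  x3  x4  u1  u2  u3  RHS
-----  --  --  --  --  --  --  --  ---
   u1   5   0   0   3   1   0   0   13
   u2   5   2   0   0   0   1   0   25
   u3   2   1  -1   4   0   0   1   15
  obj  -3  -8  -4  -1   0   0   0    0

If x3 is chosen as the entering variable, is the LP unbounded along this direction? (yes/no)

yes

Every constraint-row entry in column x3 is ≤ 0, so increasing x3 is unbounded.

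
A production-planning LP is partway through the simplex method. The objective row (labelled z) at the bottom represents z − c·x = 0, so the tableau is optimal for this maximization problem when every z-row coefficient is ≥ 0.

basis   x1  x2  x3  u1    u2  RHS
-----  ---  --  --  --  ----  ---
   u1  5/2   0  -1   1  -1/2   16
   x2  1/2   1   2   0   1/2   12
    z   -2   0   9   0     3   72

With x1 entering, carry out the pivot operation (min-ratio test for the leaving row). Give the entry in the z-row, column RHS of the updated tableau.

Ratio test on column x1 — row 1: 16/(5/2) = 32/5; row 2: 12/(1/2) = 24. Minimum is 32/5 at row 1 (u1 leaves); pivot element 5/2.
Divide row 1 by 5/2; eliminate column x1 from the other rows.
z-row update in column RHS: 72 − (-2)·(32/5) = 424/5.

424/5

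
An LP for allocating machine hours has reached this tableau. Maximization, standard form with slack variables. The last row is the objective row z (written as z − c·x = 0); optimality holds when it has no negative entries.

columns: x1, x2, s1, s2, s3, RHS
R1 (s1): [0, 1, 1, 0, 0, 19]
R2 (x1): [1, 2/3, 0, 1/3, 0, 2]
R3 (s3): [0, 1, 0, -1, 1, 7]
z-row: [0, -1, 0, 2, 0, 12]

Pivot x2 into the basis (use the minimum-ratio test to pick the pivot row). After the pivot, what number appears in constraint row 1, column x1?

Ratio test on column x2 — row 1: 19/1 = 19; row 2: 2/(2/3) = 3; row 3: 7/1 = 7. Minimum is 3 at row 2 (x1 leaves); pivot element 2/3.
Divide row 2 by 2/3; eliminate column x2 from the other rows.
Row 1 update in column x1: 0 − 1·(3/2) = -3/2.

-3/2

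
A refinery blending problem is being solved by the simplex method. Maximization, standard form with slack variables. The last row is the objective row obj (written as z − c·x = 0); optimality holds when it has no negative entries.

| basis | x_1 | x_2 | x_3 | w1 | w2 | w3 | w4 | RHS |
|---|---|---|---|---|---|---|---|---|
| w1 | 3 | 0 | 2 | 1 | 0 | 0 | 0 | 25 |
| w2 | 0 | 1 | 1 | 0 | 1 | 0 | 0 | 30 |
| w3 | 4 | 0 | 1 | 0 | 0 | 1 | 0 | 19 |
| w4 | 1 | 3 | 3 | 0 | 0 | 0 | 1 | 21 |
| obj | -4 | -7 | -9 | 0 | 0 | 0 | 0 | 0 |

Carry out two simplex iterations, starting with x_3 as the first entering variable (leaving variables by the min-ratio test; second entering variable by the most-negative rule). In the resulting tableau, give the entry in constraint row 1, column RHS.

37/11

Ratio test on column x_3 — row 1: 25/2 = 25/2; row 2: 30/1 = 30; row 3: 19/1 = 19; row 4: 21/3 = 7. Minimum is 7 at row 4 (w4 leaves); pivot element 3.
Divide row 4 by 3; eliminate column x_3 from the other rows.
Second iteration: most negative obj-row entry is -1 in column x_1, so x_1 enters.
Ratio test on column x_1 — row 1: 11/(7/3) = 33/7; row 2: entry -1/3 ≤ 0; row 3: 12/(11/3) = 36/11; row 4: 7/(1/3) = 21. Minimum is 36/11 at row 3 (w3 leaves); pivot element 11/3.
Divide row 3 by 11/3; eliminate column x_1 from the other rows.
After both pivots, the entry at constraint row 1, column RHS is 37/11.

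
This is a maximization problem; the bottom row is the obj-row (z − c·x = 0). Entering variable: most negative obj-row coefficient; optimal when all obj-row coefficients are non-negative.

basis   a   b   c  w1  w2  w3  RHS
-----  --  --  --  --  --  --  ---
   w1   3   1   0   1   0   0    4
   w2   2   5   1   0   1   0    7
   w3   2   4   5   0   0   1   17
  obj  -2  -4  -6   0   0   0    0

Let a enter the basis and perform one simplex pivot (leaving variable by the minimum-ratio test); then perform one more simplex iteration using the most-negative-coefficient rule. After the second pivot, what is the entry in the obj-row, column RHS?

298/15

Ratio test on column a — row 1: 4/3 = 4/3; row 2: 7/2 = 7/2; row 3: 17/2 = 17/2. Minimum is 4/3 at row 1 (w1 leaves); pivot element 3.
Divide row 1 by 3; eliminate column a from the other rows.
Second iteration: most negative obj-row entry is -6 in column c, so c enters.
Ratio test on column c — row 1: entry 0 ≤ 0; row 2: (13/3)/1 = 13/3; row 3: (43/3)/5 = 43/15. Minimum is 43/15 at row 3 (w3 leaves); pivot element 5.
Divide row 3 by 5; eliminate column c from the other rows.
After both pivots, the entry at the obj-row, column RHS is 298/15.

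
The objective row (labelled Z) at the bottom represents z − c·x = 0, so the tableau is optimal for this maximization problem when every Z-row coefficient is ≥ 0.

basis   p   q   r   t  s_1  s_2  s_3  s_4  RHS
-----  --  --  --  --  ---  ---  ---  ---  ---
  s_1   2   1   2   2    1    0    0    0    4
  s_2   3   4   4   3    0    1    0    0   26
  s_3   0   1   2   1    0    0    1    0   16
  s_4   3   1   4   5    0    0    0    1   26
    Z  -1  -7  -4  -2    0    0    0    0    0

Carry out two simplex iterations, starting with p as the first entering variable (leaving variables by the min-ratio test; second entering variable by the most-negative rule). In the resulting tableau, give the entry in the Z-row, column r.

Ratio test on column p — row 1: 4/2 = 2; row 2: 26/3 = 26/3; row 3: entry 0 ≤ 0; row 4: 26/3 = 26/3. Minimum is 2 at row 1 (s_1 leaves); pivot element 2.
Divide row 1 by 2; eliminate column p from the other rows.
Second iteration: most negative Z-row entry is -13/2 in column q, so q enters.
Ratio test on column q — row 1: 2/(1/2) = 4; row 2: 20/(5/2) = 8; row 3: 16/1 = 16; row 4: entry -1/2 ≤ 0. Minimum is 4 at row 1 (p leaves); pivot element 1/2.
Divide row 1 by 1/2; eliminate column q from the other rows.
After both pivots, the entry at the Z-row, column r is 10.

10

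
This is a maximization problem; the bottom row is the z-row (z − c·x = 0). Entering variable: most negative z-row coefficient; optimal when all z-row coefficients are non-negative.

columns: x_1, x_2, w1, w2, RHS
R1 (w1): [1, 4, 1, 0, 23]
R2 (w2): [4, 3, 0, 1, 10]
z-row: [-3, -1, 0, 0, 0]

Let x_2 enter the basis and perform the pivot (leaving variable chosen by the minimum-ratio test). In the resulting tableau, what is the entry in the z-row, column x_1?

-5/3

Ratio test on column x_2 — row 1: 23/4 = 23/4; row 2: 10/3 = 10/3. Minimum is 10/3 at row 2 (w2 leaves); pivot element 3.
Divide row 2 by 3; eliminate column x_2 from the other rows.
z-row update in column x_1: -3 − (-1)·(4/3) = -5/3.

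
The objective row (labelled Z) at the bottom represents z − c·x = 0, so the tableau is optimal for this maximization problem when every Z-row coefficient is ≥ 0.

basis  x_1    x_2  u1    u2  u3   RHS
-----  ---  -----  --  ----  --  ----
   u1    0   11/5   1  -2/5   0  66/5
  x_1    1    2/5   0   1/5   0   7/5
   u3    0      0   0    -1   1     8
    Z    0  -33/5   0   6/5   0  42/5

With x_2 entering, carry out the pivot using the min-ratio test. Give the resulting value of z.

63/2

Ratio test on column x_2 — row 1: (66/5)/(11/5) = 6; row 2: (7/5)/(2/5) = 7/2; row 3: entry 0 ≤ 0. Minimum is 7/2 at row 2 (x_1 leaves); pivot element 2/5.
Pivot on row 2; the Z-row RHS becomes 42/5 − (-33/5)·(7/2) = 63/2.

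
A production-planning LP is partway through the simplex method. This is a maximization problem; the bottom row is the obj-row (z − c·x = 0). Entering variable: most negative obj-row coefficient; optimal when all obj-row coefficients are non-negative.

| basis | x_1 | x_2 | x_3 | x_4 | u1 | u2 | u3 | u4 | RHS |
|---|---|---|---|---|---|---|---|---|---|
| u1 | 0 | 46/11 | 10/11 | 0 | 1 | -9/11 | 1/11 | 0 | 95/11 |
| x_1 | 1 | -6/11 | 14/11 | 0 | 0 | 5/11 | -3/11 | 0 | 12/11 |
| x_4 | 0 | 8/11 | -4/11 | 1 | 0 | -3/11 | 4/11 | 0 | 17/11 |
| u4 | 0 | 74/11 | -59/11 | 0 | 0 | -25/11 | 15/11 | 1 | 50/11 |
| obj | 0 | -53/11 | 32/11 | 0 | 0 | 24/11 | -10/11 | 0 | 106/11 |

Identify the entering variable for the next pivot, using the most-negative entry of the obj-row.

Negative obj-row entries: x_2: -53/11, u3: -10/11.
The most negative is -53/11 in column x_2, so x_2 enters.

x_2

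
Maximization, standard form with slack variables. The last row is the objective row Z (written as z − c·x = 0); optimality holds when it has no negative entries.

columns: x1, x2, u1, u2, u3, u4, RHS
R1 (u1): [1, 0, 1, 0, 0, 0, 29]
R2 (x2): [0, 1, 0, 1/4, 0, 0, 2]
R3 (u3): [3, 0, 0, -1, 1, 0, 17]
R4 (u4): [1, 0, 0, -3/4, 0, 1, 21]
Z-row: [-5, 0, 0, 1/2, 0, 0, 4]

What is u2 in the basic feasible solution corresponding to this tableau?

u2 is not in the basis, so in the current basic feasible solution u2 = 0.

0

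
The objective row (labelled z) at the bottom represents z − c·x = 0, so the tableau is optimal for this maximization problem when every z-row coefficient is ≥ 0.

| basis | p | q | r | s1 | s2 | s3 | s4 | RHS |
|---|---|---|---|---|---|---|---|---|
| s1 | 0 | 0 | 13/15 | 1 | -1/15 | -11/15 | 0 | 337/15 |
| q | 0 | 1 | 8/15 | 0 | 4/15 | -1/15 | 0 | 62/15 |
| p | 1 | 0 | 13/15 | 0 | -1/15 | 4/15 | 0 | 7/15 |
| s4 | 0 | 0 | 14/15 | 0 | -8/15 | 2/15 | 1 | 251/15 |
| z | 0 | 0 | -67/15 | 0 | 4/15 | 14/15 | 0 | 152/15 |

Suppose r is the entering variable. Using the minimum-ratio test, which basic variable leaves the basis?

p

Column r entries and ratios — s1: (337/15)/(13/15) = 337/13; q: (62/15)/(8/15) = 31/4; p: (7/15)/(13/15) = 7/13; s4: (251/15)/(14/15) = 251/14.
Smallest ratio is 7/13 in the row of p, so p leaves.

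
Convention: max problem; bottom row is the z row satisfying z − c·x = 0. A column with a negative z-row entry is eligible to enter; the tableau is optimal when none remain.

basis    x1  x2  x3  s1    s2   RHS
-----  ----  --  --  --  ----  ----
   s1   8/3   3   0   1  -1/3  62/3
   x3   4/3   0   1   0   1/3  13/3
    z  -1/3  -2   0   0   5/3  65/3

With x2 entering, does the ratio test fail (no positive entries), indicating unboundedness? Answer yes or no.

no

Column x2 has positive entries in row(s) 1, so the ratio test bounds it — not unbounded.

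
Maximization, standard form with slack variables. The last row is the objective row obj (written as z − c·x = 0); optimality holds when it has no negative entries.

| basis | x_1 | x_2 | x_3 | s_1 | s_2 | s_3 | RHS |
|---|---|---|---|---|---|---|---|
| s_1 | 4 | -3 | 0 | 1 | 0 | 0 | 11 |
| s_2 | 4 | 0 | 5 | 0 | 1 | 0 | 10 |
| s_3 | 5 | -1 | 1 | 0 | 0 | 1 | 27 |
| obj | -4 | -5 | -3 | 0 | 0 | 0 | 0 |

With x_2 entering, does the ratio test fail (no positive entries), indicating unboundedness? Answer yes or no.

Every constraint-row entry in column x_2 is ≤ 0, so increasing x_2 is unbounded.

yes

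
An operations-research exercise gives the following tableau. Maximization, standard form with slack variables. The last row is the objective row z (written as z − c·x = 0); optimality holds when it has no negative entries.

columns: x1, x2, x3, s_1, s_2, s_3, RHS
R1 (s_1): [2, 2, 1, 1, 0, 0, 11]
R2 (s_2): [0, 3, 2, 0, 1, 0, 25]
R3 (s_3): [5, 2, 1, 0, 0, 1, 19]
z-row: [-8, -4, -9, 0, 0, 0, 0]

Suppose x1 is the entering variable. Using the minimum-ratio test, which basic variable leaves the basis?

s_3

Column x1 entries and ratios — s_1: 11/2 = 11/2; s_2: 0 ≤ 0, skip; s_3: 19/5 = 19/5.
Smallest ratio is 19/5 in the row of s_3, so s_3 leaves.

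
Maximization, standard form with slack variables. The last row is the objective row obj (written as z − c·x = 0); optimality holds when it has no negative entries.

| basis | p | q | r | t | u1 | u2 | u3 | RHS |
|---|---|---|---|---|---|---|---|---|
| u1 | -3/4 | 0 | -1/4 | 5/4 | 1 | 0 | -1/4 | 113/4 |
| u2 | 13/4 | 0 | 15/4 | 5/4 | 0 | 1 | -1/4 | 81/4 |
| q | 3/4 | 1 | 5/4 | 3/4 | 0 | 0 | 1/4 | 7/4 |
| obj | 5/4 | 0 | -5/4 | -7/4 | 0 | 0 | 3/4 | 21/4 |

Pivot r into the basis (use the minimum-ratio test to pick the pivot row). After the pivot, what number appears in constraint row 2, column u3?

-1

Ratio test on column r — row 1: entry -1/4 ≤ 0; row 2: (81/4)/(15/4) = 27/5; row 3: (7/4)/(5/4) = 7/5. Minimum is 7/5 at row 3 (q leaves); pivot element 5/4.
Divide row 3 by 5/4; eliminate column r from the other rows.
Row 2 update in column u3: -1/4 − (15/4)·(1/5) = -1.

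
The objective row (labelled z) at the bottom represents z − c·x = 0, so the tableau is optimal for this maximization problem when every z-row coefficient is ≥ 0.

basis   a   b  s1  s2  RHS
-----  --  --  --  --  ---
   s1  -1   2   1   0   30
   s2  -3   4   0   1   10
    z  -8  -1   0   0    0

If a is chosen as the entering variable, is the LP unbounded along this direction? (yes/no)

yes

Every constraint-row entry in column a is ≤ 0, so increasing a is unbounded.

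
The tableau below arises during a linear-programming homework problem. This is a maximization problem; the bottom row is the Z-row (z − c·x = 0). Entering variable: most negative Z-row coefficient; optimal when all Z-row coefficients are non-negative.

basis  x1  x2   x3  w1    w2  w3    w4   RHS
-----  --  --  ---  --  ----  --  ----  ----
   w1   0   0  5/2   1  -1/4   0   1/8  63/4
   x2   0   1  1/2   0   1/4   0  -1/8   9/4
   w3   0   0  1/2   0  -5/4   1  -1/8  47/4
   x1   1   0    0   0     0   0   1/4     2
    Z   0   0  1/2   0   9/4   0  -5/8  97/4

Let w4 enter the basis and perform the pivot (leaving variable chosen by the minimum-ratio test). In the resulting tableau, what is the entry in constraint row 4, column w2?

Ratio test on column w4 — row 1: (63/4)/(1/8) = 126; row 2: entry -1/8 ≤ 0; row 3: entry -1/8 ≤ 0; row 4: 2/(1/4) = 8. Minimum is 8 at row 4 (x1 leaves); pivot element 1/4.
Divide row 4 by 1/4; eliminate column w4 from the other rows.
In the new row 4, the w2 entry is the old entry divided by the pivot: 0/(1/4) = 0.

0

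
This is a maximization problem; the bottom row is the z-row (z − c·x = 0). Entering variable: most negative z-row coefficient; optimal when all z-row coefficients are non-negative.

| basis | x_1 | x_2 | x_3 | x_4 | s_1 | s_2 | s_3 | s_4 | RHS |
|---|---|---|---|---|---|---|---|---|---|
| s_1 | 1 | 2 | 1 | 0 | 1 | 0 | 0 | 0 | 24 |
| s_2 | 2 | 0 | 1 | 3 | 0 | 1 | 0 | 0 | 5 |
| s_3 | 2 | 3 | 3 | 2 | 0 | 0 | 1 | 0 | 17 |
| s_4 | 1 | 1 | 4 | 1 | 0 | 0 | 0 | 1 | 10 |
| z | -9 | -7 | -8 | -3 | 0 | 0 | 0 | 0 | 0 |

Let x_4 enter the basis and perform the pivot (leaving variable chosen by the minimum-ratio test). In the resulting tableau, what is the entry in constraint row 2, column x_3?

1/3

Ratio test on column x_4 — row 1: entry 0 ≤ 0; row 2: 5/3 = 5/3; row 3: 17/2 = 17/2; row 4: 10/1 = 10. Minimum is 5/3 at row 2 (s_2 leaves); pivot element 3.
Divide row 2 by 3; eliminate column x_4 from the other rows.
In the new row 2, the x_3 entry is the old entry divided by the pivot: 1/3 = 1/3.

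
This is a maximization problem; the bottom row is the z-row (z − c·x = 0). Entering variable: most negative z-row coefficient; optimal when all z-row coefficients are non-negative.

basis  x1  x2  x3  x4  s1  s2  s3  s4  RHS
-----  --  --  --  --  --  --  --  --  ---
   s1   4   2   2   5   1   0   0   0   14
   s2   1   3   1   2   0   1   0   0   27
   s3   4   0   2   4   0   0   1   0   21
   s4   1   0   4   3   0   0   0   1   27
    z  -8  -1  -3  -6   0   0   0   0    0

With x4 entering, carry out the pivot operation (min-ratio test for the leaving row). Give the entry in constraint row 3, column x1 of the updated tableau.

4/5

Ratio test on column x4 — row 1: 14/5 = 14/5; row 2: 27/2 = 27/2; row 3: 21/4 = 21/4; row 4: 27/3 = 9. Minimum is 14/5 at row 1 (s1 leaves); pivot element 5.
Divide row 1 by 5; eliminate column x4 from the other rows.
Row 3 update in column x1: 4 − 4·(4/5) = 4/5.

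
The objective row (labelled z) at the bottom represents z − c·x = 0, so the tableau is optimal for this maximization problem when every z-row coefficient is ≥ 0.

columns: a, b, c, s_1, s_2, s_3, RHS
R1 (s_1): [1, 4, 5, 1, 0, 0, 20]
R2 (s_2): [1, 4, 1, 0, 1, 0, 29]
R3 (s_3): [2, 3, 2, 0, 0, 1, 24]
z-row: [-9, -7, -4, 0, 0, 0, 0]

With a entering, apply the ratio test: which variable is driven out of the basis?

s_3

Column a entries and ratios — s_1: 20/1 = 20; s_2: 29/1 = 29; s_3: 24/2 = 12.
Smallest ratio is 12 in the row of s_3, so s_3 leaves.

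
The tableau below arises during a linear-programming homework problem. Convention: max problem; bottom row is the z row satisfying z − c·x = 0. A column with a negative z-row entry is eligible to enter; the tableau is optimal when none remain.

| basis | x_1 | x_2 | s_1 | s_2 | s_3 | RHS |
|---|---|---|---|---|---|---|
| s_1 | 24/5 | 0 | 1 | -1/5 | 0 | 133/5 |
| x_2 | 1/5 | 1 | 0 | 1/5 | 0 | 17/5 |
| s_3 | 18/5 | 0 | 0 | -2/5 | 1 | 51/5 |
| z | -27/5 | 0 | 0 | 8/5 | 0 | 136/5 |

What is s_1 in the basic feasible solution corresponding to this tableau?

133/5

s_1 is basic (row 1); its value is the RHS of that row, 133/5.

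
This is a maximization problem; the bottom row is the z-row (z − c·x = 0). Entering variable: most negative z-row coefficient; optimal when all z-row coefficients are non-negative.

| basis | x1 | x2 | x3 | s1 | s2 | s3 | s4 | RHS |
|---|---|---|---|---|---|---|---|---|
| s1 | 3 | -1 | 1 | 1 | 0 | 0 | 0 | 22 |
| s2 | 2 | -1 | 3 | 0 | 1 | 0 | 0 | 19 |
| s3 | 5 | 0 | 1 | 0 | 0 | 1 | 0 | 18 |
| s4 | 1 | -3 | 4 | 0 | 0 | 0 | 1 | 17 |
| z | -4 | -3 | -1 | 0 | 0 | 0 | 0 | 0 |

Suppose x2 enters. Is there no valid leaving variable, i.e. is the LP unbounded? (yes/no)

yes

Every constraint-row entry in column x2 is ≤ 0, so increasing x2 is unbounded.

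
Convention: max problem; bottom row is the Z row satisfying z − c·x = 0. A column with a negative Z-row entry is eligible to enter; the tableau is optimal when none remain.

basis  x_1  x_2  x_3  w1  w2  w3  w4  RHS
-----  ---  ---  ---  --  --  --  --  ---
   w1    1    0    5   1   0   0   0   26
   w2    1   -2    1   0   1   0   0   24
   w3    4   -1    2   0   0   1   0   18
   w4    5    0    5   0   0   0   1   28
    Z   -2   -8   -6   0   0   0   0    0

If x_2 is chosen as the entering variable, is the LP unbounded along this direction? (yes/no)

Every constraint-row entry in column x_2 is ≤ 0, so increasing x_2 is unbounded.

yes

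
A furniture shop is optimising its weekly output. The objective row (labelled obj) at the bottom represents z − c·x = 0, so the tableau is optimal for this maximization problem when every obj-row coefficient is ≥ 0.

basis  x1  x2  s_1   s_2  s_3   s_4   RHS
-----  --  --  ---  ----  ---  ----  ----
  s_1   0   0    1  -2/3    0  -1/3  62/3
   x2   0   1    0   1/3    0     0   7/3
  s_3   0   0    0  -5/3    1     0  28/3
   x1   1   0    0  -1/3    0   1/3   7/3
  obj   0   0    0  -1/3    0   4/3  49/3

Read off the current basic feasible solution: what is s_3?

s_3 is basic (row 3); its value is the RHS of that row, 28/3.

28/3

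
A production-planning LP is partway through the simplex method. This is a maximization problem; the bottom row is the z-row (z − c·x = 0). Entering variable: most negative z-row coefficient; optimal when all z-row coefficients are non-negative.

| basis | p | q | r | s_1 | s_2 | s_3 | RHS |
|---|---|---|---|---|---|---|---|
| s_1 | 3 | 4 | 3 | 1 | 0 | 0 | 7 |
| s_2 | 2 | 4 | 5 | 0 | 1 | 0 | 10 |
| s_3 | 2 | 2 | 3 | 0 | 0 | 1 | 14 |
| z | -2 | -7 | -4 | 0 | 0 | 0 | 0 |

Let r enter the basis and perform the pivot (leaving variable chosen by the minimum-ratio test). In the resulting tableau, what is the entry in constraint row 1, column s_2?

Ratio test on column r — row 1: 7/3 = 7/3; row 2: 10/5 = 2; row 3: 14/3 = 14/3. Minimum is 2 at row 2 (s_2 leaves); pivot element 5.
Divide row 2 by 5; eliminate column r from the other rows.
Row 1 update in column s_2: 0 − 3·(1/5) = -3/5.

-3/5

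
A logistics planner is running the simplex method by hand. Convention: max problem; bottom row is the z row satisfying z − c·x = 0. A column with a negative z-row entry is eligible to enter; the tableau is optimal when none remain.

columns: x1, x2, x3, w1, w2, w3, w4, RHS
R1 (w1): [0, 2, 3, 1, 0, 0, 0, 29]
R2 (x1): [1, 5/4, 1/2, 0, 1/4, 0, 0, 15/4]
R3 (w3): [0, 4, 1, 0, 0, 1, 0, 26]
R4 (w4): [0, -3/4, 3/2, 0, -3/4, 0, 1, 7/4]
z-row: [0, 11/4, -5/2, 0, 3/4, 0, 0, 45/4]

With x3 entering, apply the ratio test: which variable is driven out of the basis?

Column x3 entries and ratios — w1: 29/3 = 29/3; x1: (15/4)/(1/2) = 15/2; w3: 26/1 = 26; w4: (7/4)/(3/2) = 7/6.
Smallest ratio is 7/6 in the row of w4, so w4 leaves.

w4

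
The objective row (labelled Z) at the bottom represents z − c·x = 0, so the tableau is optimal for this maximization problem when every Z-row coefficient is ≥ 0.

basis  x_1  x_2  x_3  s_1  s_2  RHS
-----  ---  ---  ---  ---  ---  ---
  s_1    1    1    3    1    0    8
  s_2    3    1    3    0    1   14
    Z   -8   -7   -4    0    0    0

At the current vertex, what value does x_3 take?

0

x_3 is not in the basis, so in the current basic feasible solution x_3 = 0.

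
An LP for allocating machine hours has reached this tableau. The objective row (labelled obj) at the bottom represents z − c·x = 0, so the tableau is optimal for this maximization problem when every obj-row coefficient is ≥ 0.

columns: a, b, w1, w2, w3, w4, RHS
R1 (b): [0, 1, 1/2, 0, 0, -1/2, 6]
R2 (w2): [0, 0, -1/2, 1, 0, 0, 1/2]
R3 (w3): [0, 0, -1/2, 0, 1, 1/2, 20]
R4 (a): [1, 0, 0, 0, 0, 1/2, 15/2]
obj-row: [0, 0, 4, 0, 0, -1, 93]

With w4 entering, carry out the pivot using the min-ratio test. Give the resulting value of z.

Ratio test on column w4 — row 1: entry -1/2 ≤ 0; row 2: entry 0 ≤ 0; row 3: 20/(1/2) = 40; row 4: (15/2)/(1/2) = 15. Minimum is 15 at row 4 (a leaves); pivot element 1/2.
Pivot on row 4; the obj-row RHS becomes 93 − (-1)·15 = 108.

108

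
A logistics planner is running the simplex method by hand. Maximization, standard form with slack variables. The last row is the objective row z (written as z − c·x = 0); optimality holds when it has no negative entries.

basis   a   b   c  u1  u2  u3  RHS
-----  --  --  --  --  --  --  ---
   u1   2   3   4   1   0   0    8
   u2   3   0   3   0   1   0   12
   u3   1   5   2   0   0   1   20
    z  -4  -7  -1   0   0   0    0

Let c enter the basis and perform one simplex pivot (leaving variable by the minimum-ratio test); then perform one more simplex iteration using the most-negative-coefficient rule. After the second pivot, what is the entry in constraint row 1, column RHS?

8/3

Ratio test on column c — row 1: 8/4 = 2; row 2: 12/3 = 4; row 3: 20/2 = 10. Minimum is 2 at row 1 (u1 leaves); pivot element 4.
Divide row 1 by 4; eliminate column c from the other rows.
Second iteration: most negative z-row entry is -25/4 in column b, so b enters.
Ratio test on column b — row 1: 2/(3/4) = 8/3; row 2: entry -9/4 ≤ 0; row 3: 16/(7/2) = 32/7. Minimum is 8/3 at row 1 (c leaves); pivot element 3/4.
Divide row 1 by 3/4; eliminate column b from the other rows.
After both pivots, the entry at constraint row 1, column RHS is 8/3.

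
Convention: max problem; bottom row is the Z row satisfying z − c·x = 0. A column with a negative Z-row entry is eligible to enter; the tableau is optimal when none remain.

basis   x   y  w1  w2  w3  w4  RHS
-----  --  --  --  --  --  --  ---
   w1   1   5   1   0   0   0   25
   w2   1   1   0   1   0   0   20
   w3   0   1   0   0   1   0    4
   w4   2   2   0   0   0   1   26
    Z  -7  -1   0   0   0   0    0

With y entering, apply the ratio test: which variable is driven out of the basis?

Column y entries and ratios — w1: 25/5 = 5; w2: 20/1 = 20; w3: 4/1 = 4; w4: 26/2 = 13.
Smallest ratio is 4 in the row of w3, so w3 leaves.

w3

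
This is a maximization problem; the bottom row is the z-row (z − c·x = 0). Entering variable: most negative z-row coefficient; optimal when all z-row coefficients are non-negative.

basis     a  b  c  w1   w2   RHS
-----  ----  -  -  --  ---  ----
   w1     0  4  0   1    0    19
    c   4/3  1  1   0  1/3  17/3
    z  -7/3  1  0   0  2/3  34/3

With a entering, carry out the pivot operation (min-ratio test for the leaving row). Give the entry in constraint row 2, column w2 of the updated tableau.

Ratio test on column a — row 1: entry 0 ≤ 0; row 2: (17/3)/(4/3) = 17/4. Minimum is 17/4 at row 2 (c leaves); pivot element 4/3.
Divide row 2 by 4/3; eliminate column a from the other rows.
In the new row 2, the w2 entry is the old entry divided by the pivot: (1/3)/(4/3) = 1/4.

1/4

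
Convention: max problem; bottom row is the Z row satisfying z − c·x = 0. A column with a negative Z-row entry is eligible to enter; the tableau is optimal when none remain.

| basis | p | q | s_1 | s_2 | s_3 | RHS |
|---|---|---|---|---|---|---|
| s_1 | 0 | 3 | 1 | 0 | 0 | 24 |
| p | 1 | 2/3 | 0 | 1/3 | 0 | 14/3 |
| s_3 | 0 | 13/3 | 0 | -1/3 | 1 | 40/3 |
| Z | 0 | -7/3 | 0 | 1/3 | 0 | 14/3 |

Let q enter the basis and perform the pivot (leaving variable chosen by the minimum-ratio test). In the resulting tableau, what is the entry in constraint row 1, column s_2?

Ratio test on column q — row 1: 24/3 = 8; row 2: (14/3)/(2/3) = 7; row 3: (40/3)/(13/3) = 40/13. Minimum is 40/13 at row 3 (s_3 leaves); pivot element 13/3.
Divide row 3 by 13/3; eliminate column q from the other rows.
Row 1 update in column s_2: 0 − 3·(-1/13) = 3/13.

3/13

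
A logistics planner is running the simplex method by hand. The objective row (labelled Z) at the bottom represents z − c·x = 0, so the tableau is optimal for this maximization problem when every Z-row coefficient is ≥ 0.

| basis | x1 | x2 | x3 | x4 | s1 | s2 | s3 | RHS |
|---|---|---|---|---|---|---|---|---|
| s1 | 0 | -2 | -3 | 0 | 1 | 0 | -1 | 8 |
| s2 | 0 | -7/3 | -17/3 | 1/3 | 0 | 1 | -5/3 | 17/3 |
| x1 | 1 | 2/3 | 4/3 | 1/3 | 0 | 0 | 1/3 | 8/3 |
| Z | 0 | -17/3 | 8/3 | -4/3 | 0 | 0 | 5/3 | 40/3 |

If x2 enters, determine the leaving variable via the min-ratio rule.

x1

Column x2 entries and ratios — s1: -2 ≤ 0, skip; s2: -7/3 ≤ 0, skip; x1: (8/3)/(2/3) = 4.
Smallest ratio is 4 in the row of x1, so x1 leaves.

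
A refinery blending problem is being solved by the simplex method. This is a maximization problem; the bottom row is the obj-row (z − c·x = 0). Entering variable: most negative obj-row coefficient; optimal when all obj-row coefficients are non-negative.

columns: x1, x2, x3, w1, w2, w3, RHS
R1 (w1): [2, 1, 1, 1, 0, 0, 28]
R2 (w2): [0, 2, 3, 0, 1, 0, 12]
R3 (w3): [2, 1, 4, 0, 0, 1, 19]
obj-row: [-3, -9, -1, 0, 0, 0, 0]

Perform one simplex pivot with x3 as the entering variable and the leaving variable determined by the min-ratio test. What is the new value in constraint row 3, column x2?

-5/3

Ratio test on column x3 — row 1: 28/1 = 28; row 2: 12/3 = 4; row 3: 19/4 = 19/4. Minimum is 4 at row 2 (w2 leaves); pivot element 3.
Divide row 2 by 3; eliminate column x3 from the other rows.
Row 3 update in column x2: 1 − 4·(2/3) = -5/3.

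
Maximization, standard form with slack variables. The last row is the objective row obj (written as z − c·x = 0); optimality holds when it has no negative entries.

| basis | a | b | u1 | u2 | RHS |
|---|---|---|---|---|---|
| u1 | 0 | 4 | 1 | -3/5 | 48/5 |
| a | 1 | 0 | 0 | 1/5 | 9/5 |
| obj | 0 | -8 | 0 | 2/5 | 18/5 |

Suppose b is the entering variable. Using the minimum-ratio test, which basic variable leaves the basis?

Column b entries and ratios — u1: (48/5)/4 = 12/5; a: 0 ≤ 0, skip.
Smallest ratio is 12/5 in the row of u1, so u1 leaves.

u1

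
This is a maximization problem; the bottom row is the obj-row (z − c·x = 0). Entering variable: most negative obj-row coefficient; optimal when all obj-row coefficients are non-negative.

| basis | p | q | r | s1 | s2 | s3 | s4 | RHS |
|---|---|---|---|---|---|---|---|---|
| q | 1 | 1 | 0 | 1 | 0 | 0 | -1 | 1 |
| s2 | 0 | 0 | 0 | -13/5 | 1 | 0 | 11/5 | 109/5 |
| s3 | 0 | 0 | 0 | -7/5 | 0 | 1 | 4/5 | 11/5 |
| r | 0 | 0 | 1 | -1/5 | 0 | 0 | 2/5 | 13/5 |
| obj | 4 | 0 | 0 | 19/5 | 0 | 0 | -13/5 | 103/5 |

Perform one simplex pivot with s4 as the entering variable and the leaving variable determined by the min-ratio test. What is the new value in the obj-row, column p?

4

Ratio test on column s4 — row 1: entry -1 ≤ 0; row 2: (109/5)/(11/5) = 109/11; row 3: (11/5)/(4/5) = 11/4; row 4: (13/5)/(2/5) = 13/2. Minimum is 11/4 at row 3 (s3 leaves); pivot element 4/5.
Divide row 3 by 4/5; eliminate column s4 from the other rows.
obj-row update in column p: 4 − (-13/5)·0 = 4.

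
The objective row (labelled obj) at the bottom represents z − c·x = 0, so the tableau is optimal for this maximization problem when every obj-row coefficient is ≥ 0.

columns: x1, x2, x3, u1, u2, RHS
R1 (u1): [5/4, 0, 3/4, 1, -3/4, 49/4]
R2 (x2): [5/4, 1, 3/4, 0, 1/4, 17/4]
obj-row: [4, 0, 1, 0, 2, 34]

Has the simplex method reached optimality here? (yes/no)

yes

Every obj-row coefficient is ≥ 0, so the tableau is optimal.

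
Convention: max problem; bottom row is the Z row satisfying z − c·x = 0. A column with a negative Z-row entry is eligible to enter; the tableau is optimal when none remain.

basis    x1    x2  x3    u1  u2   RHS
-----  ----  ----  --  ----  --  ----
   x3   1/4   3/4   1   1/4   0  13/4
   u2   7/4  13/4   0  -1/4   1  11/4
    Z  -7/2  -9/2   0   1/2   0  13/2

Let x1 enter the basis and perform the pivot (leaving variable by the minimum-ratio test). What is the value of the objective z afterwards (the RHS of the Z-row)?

Ratio test on column x1 — row 1: (13/4)/(1/4) = 13; row 2: (11/4)/(7/4) = 11/7. Minimum is 11/7 at row 2 (u2 leaves); pivot element 7/4.
Pivot on row 2; the Z-row RHS becomes 13/2 − (-7/2)·(11/7) = 12.

12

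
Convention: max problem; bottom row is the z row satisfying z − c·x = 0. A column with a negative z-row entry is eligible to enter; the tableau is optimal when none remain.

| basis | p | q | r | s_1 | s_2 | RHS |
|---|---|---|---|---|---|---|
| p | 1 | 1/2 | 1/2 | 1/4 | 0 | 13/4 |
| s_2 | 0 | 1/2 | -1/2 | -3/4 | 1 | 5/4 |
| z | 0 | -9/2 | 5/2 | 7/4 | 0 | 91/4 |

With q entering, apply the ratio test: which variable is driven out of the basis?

s_2

Column q entries and ratios — p: (13/4)/(1/2) = 13/2; s_2: (5/4)/(1/2) = 5/2.
Smallest ratio is 5/2 in the row of s_2, so s_2 leaves.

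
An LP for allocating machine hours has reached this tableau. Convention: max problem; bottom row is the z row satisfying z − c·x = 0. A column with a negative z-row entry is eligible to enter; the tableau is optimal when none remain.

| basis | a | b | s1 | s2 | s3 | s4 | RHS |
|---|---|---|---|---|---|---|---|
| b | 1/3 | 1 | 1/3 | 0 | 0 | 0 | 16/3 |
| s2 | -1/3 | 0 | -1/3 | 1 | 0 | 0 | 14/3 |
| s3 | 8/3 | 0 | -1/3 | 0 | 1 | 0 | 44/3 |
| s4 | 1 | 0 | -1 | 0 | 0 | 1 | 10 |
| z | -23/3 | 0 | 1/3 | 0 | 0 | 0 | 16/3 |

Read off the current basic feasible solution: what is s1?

s1 is not in the basis, so in the current basic feasible solution s1 = 0.

0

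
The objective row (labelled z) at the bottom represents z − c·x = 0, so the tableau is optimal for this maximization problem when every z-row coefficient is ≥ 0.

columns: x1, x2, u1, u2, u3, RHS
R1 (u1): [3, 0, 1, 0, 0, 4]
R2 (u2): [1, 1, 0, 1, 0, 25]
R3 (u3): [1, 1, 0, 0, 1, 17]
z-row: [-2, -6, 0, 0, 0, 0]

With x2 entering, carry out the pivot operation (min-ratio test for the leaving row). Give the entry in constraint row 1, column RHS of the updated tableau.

4

Ratio test on column x2 — row 1: entry 0 ≤ 0; row 2: 25/1 = 25; row 3: 17/1 = 17. Minimum is 17 at row 3 (u3 leaves); pivot element 1.
Divide row 3 by 1; eliminate column x2 from the other rows.
Row 1 update in column RHS: 4 − 0·17 = 4.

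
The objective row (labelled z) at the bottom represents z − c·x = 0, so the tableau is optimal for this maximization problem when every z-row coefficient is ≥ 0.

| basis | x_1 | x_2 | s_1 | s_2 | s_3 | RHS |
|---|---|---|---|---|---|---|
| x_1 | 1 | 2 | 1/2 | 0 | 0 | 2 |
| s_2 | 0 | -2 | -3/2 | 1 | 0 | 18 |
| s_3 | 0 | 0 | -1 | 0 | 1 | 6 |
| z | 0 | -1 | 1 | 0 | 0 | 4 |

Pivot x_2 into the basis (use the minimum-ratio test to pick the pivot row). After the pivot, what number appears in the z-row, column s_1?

Ratio test on column x_2 — row 1: 2/2 = 1; row 2: entry -2 ≤ 0; row 3: entry 0 ≤ 0. Minimum is 1 at row 1 (x_1 leaves); pivot element 2.
Divide row 1 by 2; eliminate column x_2 from the other rows.
z-row update in column s_1: 1 − (-1)·(1/4) = 5/4.

5/4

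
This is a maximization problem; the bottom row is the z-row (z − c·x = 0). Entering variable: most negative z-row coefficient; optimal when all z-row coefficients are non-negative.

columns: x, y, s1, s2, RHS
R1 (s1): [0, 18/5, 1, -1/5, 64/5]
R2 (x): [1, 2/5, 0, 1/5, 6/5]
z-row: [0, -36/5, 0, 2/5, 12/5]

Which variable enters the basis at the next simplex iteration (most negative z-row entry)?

y

Negative z-row entries: y: -36/5.
The most negative is -36/5 in column y, so y enters.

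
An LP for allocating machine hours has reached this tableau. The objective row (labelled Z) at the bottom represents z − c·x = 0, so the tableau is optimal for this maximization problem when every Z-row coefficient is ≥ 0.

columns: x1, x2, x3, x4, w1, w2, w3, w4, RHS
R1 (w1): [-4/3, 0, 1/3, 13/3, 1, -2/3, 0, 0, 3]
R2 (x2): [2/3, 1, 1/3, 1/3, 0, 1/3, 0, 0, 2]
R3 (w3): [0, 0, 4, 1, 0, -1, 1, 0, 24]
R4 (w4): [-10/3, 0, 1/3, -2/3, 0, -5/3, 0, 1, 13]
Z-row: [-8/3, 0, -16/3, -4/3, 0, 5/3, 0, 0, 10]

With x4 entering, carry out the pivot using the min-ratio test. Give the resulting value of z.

142/13

Ratio test on column x4 — row 1: 3/(13/3) = 9/13; row 2: 2/(1/3) = 6; row 3: 24/1 = 24; row 4: entry -2/3 ≤ 0. Minimum is 9/13 at row 1 (w1 leaves); pivot element 13/3.
Pivot on row 1; the Z-row RHS becomes 10 − (-4/3)·(9/13) = 142/13.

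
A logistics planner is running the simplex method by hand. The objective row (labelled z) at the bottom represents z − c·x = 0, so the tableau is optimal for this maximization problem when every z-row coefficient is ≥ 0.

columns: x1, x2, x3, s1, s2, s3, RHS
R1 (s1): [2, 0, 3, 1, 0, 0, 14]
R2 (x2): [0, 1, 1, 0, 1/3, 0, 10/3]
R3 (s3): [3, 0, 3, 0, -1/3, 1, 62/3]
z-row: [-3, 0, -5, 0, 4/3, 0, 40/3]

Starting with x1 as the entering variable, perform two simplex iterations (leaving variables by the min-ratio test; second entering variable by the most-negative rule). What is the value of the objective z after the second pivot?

310/9

Ratio test on column x1 — row 1: 14/2 = 7; row 2: entry 0 ≤ 0; row 3: (62/3)/3 = 62/9. Minimum is 62/9 at row 3 (s3 leaves); pivot element 3.
Pivot on row 3; the z-row RHS becomes 40/3 − (-3)·(62/9) = 34.
Next entering variable (most negative z-row entry -2): x3.
Ratio test on column x3 — row 1: (2/9)/1 = 2/9; row 2: (10/3)/1 = 10/3; row 3: (62/9)/1 = 62/9. Minimum is 2/9 at row 1 (s1 leaves); pivot element 1.
After the second pivot the z-row RHS is 34 − (-2)·(2/9) = 310/9.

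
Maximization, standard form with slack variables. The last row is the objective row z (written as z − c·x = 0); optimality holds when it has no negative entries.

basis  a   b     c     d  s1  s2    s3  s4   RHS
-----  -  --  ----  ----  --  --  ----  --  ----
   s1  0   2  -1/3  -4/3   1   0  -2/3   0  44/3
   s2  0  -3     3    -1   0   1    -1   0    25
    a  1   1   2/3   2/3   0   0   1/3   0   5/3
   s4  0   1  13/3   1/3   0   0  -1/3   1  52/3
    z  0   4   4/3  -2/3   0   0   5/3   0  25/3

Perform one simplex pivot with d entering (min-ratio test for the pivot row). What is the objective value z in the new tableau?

10

Ratio test on column d — row 1: entry -4/3 ≤ 0; row 2: entry -1 ≤ 0; row 3: (5/3)/(2/3) = 5/2; row 4: (52/3)/(1/3) = 52. Minimum is 5/2 at row 3 (a leaves); pivot element 2/3.
Pivot on row 3; the z-row RHS becomes 25/3 − (-2/3)·(5/2) = 10.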